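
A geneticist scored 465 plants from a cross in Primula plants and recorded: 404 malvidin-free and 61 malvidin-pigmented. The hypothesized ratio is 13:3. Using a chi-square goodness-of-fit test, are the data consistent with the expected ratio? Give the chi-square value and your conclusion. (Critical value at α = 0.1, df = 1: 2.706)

9.681; not consistent

Under the 13:3 hypothesis (Σ ratio = 16, N = 465):
  malvidin-free: 465 × 13/16 = 377.8125
  malvidin-pigmented: 465 × 3/16 = 87.1875
χ² = Σ (O − E)² / E
  malvidin-free: (404 − 377.8125)² / 377.8125 = 1.8151
  malvidin-pigmented: (61 − 87.1875)² / 87.1875 = 7.8656
χ² = 1.8151 + 7.8656 = 9.6807 ≈ 9.681
Degrees of freedom = 2 − 1 = 1; critical value at α = 0.1 is 2.706.
Since 9.681 > 2.706, we reject the null hypothesis — the data do not fit the 13:3 ratio.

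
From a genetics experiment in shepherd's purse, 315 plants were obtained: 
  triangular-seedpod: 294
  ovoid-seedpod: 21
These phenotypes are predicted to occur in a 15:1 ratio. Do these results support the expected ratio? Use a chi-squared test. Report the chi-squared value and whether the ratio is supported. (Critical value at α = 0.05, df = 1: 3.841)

0.093; consistent

Under the 15:1 hypothesis (Σ ratio = 16, N = 315):
  triangular-seedpod: 315 × 15/16 = 295.3125
  ovoid-seedpod: 315 × 1/16 = 19.6875
χ² = Σ (O − E)² / E
  triangular-seedpod: (294 − 295.3125)² / 295.3125 = 0.0058
  ovoid-seedpod: (21 − 19.6875)² / 19.6875 = 0.0875
χ² = 0.0058 + 0.0875 = 0.0933 ≈ 0.093
Degrees of freedom = 2 − 1 = 1; critical value at α = 0.05 is 3.841.
Since 0.093 < 3.841, we fail to reject the null hypothesis — the data are consistent with the 15:1 ratio.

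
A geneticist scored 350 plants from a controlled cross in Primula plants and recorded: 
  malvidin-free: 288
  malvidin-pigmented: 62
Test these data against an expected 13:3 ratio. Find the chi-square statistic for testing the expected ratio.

0.246

Expected counts for N = 350 under a 13:3 ratio (total parts = 16):
  malvidin-free: 350 × 13/16 = 284.375
  malvidin-pigmented: 350 × 3/16 = 65.625
χ² = Σ (O − E)² / E
  malvidin-free: (288 − 284.375)² / 284.375 = 0.0462
  malvidin-pigmented: (62 − 65.625)² / 65.625 = 0.2002
χ² = 0.0462 + 0.2002 = 0.2464 ≈ 0.246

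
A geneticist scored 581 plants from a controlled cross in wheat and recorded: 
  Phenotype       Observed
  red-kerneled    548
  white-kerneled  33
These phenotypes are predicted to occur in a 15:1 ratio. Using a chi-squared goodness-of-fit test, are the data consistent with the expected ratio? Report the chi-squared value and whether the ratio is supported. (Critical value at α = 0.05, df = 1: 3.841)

The 15:1 ratio has 16 parts, so with N = 581 the expected counts are:
  red-kerneled: 581 × 15/16 = 544.6875
  white-kerneled: 581 × 1/16 = 36.3125
χ² = Σ (O − E)² / E
  red-kerneled: (548 − 544.6875)² / 544.6875 = 0.0201
  white-kerneled: (33 − 36.3125)² / 36.3125 = 0.3022
χ² = 0.0201 + 0.3022 = 0.3223 ≈ 0.322
Degrees of freedom = 2 − 1 = 1; critical value at α = 0.05 is 3.841.
Since 0.322 < 3.841, we fail to reject the null hypothesis — the data are consistent with the 15:1 ratio.

0.322; consistent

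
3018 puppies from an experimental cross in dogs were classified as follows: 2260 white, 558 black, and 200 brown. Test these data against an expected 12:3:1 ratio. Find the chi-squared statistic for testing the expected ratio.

Total ratio parts = 16. Expected numbers out of 3018:
  white: 3018 × 12/16 = 2263.5
  black: 3018 × 3/16 = 565.875
  brown: 3018 × 1/16 = 188.625
χ² = Σ (O − E)² / E
  white: (2260 − 2263.5)² / 2263.5 = 0.0054
  black: (558 − 565.875)² / 565.875 = 0.1096
  brown: (200 − 188.625)² / 188.625 = 0.6860
χ² = 0.0054 + 0.1096 + 0.6860 = 0.801

0.801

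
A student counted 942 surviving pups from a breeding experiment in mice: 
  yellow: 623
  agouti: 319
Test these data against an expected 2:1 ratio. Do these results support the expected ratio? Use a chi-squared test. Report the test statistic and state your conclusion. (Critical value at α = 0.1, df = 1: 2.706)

Expected counts for N = 942 under a 2:1 ratio (total parts = 3):
  yellow: 942 × 2/3 = 628
  agouti: 942 × 1/3 = 314
χ² = Σ (O − E)² / E
  yellow: (623 − 628)² / 628 = 0.0398
  agouti: (319 − 314)² / 314 = 0.0796
χ² = 0.0398 + 0.0796 = 0.1194 ≈ 0.119
Degrees of freedom = 2 − 1 = 1; critical value at α = 0.1 is 2.706.
Since 0.119 < 2.706, we fail to reject the null hypothesis — the data are consistent with the 2:1 ratio.

0.119; consistent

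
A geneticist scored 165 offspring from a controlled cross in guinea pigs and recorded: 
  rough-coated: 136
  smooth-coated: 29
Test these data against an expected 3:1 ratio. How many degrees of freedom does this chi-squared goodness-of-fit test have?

A goodness-of-fit test with 2 phenotype classes has df = 2 − 1 = 1.

1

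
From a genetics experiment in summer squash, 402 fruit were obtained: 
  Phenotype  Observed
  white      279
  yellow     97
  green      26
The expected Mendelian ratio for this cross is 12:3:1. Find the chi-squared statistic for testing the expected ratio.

Under the 12:3:1 hypothesis (Σ ratio = 16, N = 402):
  white: 402 × 12/16 = 301.5
  yellow: 402 × 3/16 = 75.375
  green: 402 × 1/16 = 25.125
χ² = Σ (O − E)² / E
  white: (279 − 301.5)² / 301.5 = 1.6791
  yellow: (97 − 75.375)² / 75.375 = 6.2042
  green: (26 − 25.125)² / 25.125 = 0.0305
χ² = 1.6791 + 6.2042 + 0.0305 = 7.9138 ≈ 7.914

7.914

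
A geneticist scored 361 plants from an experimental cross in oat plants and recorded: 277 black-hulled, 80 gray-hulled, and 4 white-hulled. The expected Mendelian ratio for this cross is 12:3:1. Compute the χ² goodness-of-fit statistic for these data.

17.656

Total ratio parts = 16. Expected numbers out of 361:
  black-hulled: 361 × 12/16 = 270.75
  gray-hulled: 361 × 3/16 = 67.6875
  white-hulled: 361 × 1/16 = 22.5625
χ² = Σ (O − E)² / E
  black-hulled: (277 − 270.75)² / 270.75 = 0.1443
  gray-hulled: (80 − 67.6875)² / 67.6875 = 2.2397
  white-hulled: (4 − 22.5625)² / 22.5625 = 15.2716
χ² = 0.1443 + 2.2397 + 15.2716 = 17.6556 ≈ 17.656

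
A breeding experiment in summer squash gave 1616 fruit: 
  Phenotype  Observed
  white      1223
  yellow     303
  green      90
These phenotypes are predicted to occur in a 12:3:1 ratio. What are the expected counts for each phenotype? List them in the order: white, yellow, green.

Expected counts for N = 1616 under a 12:3:1 ratio (total parts = 16):
  white: 1616 × 12/16 = 1212
  yellow: 1616 × 3/16 = 303
  green: 1616 × 1/16 = 101

1212, 303, 101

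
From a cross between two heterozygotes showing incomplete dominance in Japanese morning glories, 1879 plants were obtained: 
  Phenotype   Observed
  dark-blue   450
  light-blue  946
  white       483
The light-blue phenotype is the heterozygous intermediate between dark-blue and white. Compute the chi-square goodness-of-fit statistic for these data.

1.249

With incomplete dominance, a heterozygote × heterozygote cross gives a 1:2:1 phenotypic ratio.
Expected counts for N = 1879 under a 1:2:1 ratio (total parts = 4):
  dark-blue: 1879 × 1/4 = 469.75
  light-blue: 1879 × 2/4 = 939.5
  white: 1879 × 1/4 = 469.75
χ² = Σ (O − E)² / E
  dark-blue: (450 − 469.75)² / 469.75 = 0.8304
  light-blue: (946 − 939.5)² / 939.5 = 0.0450
  white: (483 − 469.75)² / 469.75 = 0.3737
χ² = 0.8304 + 0.0450 + 0.3737 = 1.2491 ≈ 1.249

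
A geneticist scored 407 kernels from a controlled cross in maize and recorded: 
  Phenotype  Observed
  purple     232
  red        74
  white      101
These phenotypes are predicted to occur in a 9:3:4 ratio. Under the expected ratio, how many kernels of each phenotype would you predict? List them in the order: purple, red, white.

228.9375, 76.3125, 101.75

Total ratio parts = 16. Expected numbers out of 407:
  purple: 407 × 9/16 = 228.9375
  red: 407 × 3/16 = 76.3125
  white: 407 × 4/16 = 101.75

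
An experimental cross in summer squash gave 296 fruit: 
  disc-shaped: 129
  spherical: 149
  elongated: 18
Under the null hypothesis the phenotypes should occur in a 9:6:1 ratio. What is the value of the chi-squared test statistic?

21.468

Expected counts for N = 296 under a 9:6:1 ratio (total parts = 16):
  disc-shaped: 296 × 9/16 = 166.5
  spherical: 296 × 6/16 = 111
  elongated: 296 × 1/16 = 18.5
χ² = Σ (O − E)² / E
  disc-shaped: (129 − 166.5)² / 166.5 = 8.4459
  spherical: (149 − 111)² / 111 = 13.0090
  elongated: (18 − 18.5)² / 18.5 = 0.0135
χ² = 8.4459 + 13.0090 + 0.0135 = 21.4684 ≈ 21.468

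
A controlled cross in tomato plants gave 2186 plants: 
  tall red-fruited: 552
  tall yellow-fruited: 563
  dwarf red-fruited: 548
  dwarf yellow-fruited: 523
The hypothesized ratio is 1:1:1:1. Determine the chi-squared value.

Expected counts for N = 2186 under a 1:1:1:1 ratio (total parts = 4):
  tall red-fruited: 2186 × 1/4 = 546.5
  tall yellow-fruited: 2186 × 1/4 = 546.5
  dwarf red-fruited: 2186 × 1/4 = 546.5
  dwarf yellow-fruited: 2186 × 1/4 = 546.5
χ² = Σ (O − E)² / E
  tall red-fruited: (552 − 546.5)² / 546.5 = 0.0554
  tall yellow-fruited: (563 − 546.5)² / 546.5 = 0.4982
  dwarf red-fruited: (548 − 546.5)² / 546.5 = 0.0041
  dwarf yellow-fruited: (523 − 546.5)² / 546.5 = 1.0105
χ² = 0.0554 + 0.4982 + 0.0041 + 1.0105 = 1.5682 ≈ 1.568

1.568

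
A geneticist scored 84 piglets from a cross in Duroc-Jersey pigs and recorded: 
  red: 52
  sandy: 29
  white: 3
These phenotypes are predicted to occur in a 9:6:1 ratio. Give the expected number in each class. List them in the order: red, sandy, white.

The 9:6:1 ratio has 16 parts, so with N = 84 the expected counts are:
  red: 84 × 9/16 = 47.25
  sandy: 84 × 6/16 = 31.5
  white: 84 × 1/16 = 5.25

47.25, 31.5, 5.25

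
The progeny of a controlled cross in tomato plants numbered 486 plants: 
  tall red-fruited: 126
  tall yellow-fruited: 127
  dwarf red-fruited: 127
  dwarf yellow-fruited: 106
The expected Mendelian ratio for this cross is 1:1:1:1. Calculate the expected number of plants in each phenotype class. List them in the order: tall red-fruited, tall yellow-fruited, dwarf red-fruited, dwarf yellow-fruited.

Under the 1:1:1:1 hypothesis (Σ ratio = 4, N = 486):
  tall red-fruited: 486 × 1/4 = 121.5
  tall yellow-fruited: 486 × 1/4 = 121.5
  dwarf red-fruited: 486 × 1/4 = 121.5
  dwarf yellow-fruited: 486 × 1/4 = 121.5

121.5, 121.5, 121.5, 121.5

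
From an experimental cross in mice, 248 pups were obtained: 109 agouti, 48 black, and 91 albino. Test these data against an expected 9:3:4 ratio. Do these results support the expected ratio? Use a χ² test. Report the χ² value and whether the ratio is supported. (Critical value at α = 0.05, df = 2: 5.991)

20.281; not consistent

The 9:3:4 ratio has 16 parts, so with N = 248 the expected counts are:
  agouti: 248 × 9/16 = 139.5
  black: 248 × 3/16 = 46.5
  albino: 248 × 4/16 = 62
χ² = Σ (O − E)² / E
  agouti: (109 − 139.5)² / 139.5 = 6.6685
  black: (48 − 46.5)² / 46.5 = 0.0484
  albino: (91 − 62)² / 62 = 13.5645
χ² = 6.6685 + 0.0484 + 13.5645 = 20.2814 ≈ 20.281
Degrees of freedom = 3 − 1 = 2; critical value at α = 0.05 is 5.991.
Since 20.281 > 5.991, we reject the null hypothesis — the data do not fit the 9:3:4 ratio.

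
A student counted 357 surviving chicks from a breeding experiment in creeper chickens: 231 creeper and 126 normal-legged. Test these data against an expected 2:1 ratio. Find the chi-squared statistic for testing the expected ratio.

0.618

The 2:1 ratio has 3 parts, so with N = 357 the expected counts are:
  creeper: 357 × 2/3 = 238
  normal-legged: 357 × 1/3 = 119
χ² = Σ (O − E)² / E
  creeper: (231 − 238)² / 238 = 0.2059
  normal-legged: (126 − 119)² / 119 = 0.4118
χ² = 0.2059 + 0.4118 = 0.6177 ≈ 0.618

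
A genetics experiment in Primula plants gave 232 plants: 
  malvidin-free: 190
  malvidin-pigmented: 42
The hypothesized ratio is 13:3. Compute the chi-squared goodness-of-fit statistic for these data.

The 13:3 ratio has 16 parts, so with N = 232 the expected counts are:
  malvidin-free: 232 × 13/16 = 188.5
  malvidin-pigmented: 232 × 3/16 = 43.5
χ² = Σ (O − E)² / E
  malvidin-free: (190 − 188.5)² / 188.5 = 0.0119
  malvidin-pigmented: (42 − 43.5)² / 43.5 = 0.0517
χ² = 0.0119 + 0.0517 = 0.0636 ≈ 0.064

0.064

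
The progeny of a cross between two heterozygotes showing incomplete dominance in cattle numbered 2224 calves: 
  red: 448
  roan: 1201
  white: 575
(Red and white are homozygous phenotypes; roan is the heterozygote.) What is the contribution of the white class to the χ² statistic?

With incomplete dominance, a heterozygote × heterozygote cross gives a 1:2:1 phenotypic ratio.
Total ratio parts = 4. Expected numbers out of 2224:
  red: 2224 × 1/4 = 556
  roan: 2224 × 2/4 = 1112
  white: 2224 × 1/4 = 556
Contribution of white: (575 − 556)² / 556 = 0.6493

0.649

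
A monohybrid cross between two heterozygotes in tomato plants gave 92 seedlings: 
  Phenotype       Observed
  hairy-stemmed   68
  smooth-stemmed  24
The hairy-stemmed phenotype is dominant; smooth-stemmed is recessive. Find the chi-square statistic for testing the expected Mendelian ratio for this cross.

0.058

For a monohybrid cross between heterozygotes with complete dominance, the expected phenotypic ratio is 3:1.
The 3:1 ratio has 4 parts, so with N = 92 the expected counts are:
  hairy-stemmed: 92 × 3/4 = 69
  smooth-stemmed: 92 × 1/4 = 23
χ² = Σ (O − E)² / E
  hairy-stemmed: (68 − 69)² / 69 = 0.0145
  smooth-stemmed: (24 − 23)² / 23 = 0.0435
χ² = 0.0145 + 0.0435 = 0.058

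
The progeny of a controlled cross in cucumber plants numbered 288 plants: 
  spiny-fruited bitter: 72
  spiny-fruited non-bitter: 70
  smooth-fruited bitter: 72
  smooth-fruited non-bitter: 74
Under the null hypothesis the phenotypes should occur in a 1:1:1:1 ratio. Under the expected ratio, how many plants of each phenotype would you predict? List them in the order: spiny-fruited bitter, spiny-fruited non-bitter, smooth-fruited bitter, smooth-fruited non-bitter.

Total ratio parts = 4. Expected numbers out of 288:
  spiny-fruited bitter: 288 × 1/4 = 72
  spiny-fruited non-bitter: 288 × 1/4 = 72
  smooth-fruited bitter: 288 × 1/4 = 72
  smooth-fruited non-bitter: 288 × 1/4 = 72

72, 72, 72, 72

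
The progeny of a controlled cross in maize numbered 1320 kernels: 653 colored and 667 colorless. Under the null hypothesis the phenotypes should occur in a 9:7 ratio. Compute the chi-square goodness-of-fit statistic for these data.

The 9:7 ratio has 16 parts, so with N = 1320 the expected counts are:
  colored: 1320 × 9/16 = 742.5
  colorless: 1320 × 7/16 = 577.5
χ² = Σ (O − E)² / E
  colored: (653 − 742.5)² / 742.5 = 10.7882
  colorless: (667 − 577.5)² / 577.5 = 13.8706
χ² = 10.7882 + 13.8706 = 24.6588 ≈ 24.659

24.659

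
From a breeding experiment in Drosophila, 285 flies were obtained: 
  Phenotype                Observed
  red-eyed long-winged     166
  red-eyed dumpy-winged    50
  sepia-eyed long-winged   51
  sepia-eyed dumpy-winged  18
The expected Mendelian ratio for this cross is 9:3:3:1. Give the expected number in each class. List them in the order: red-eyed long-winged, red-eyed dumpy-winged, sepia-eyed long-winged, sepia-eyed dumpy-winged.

160.3125, 53.4375, 53.4375, 17.8125

The 9:3:3:1 ratio has 16 parts, so with N = 285 the expected counts are:
  red-eyed long-winged: 285 × 9/16 = 160.3125
  red-eyed dumpy-winged: 285 × 3/16 = 53.4375
  sepia-eyed long-winged: 285 × 3/16 = 53.4375
  sepia-eyed dumpy-winged: 285 × 1/16 = 17.8125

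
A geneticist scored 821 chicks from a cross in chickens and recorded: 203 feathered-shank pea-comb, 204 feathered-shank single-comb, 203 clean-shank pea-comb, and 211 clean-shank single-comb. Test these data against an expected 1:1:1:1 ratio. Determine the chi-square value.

The 1:1:1:1 ratio has 4 parts, so with N = 821 the expected counts are:
  feathered-shank pea-comb: 821 × 1/4 = 205.25
  feathered-shank single-comb: 821 × 1/4 = 205.25
  clean-shank pea-comb: 821 × 1/4 = 205.25
  clean-shank single-comb: 821 × 1/4 = 205.25
χ² = Σ (O − E)² / E
  feathered-shank pea-comb: (203 − 205.25)² / 205.25 = 0.0247
  feathered-shank single-comb: (204 − 205.25)² / 205.25 = 0.0076
  clean-shank pea-comb: (203 − 205.25)² / 205.25 = 0.0247
  clean-shank single-comb: (211 − 205.25)² / 205.25 = 0.1611
χ² = 0.0247 + 0.0076 + 0.0247 + 0.1611 = 0.2181 ≈ 0.218

0.218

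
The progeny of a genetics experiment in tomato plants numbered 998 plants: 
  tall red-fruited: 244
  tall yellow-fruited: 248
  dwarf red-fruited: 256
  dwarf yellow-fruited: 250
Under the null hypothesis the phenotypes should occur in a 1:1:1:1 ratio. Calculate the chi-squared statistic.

The 1:1:1:1 ratio has 4 parts, so with N = 998 the expected counts are:
  tall red-fruited: 998 × 1/4 = 249.5
  tall yellow-fruited: 998 × 1/4 = 249.5
  dwarf red-fruited: 998 × 1/4 = 249.5
  dwarf yellow-fruited: 998 × 1/4 = 249.5
χ² = Σ (O − E)² / E
  tall red-fruited: (244 − 249.5)² / 249.5 = 0.1212
  tall yellow-fruited: (248 − 249.5)² / 249.5 = 0.0090
  dwarf red-fruited: (256 − 249.5)² / 249.5 = 0.1693
  dwarf yellow-fruited: (250 − 249.5)² / 249.5 = 0.0010
χ² = 0.1212 + 0.0090 + 0.1693 + 0.0010 = 0.3005 ≈ 0.301

0.301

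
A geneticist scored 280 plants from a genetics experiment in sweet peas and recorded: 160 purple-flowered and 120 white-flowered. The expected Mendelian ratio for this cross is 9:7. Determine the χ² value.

Under the 9:7 hypothesis (Σ ratio = 16, N = 280):
  purple-flowered: 280 × 9/16 = 157.5
  white-flowered: 280 × 7/16 = 122.5
χ² = Σ (O − E)² / E
  purple-flowered: (160 − 157.5)² / 157.5 = 0.0397
  white-flowered: (120 − 122.5)² / 122.5 = 0.0510
χ² = 0.0397 + 0.0510 = 0.0907 ≈ 0.091

0.091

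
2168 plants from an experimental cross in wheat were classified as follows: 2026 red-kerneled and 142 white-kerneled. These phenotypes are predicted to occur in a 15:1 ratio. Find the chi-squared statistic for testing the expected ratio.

Under the 15:1 hypothesis (Σ ratio = 16, N = 2168):
  red-kerneled: 2168 × 15/16 = 2032.5
  white-kerneled: 2168 × 1/16 = 135.5
χ² = Σ (O − E)² / E
  red-kerneled: (2026 − 2032.5)² / 2032.5 = 0.0208
  white-kerneled: (142 − 135.5)² / 135.5 = 0.3118
χ² = 0.0208 + 0.3118 = 0.3326 ≈ 0.333

0.333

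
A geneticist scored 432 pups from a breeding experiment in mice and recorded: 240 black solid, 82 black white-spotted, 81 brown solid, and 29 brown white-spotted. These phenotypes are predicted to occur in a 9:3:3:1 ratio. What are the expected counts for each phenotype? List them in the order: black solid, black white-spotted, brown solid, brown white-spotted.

243, 81, 81, 27

Total ratio parts = 16. Expected numbers out of 432:
  black solid: 432 × 9/16 = 243
  black white-spotted: 432 × 3/16 = 81
  brown solid: 432 × 3/16 = 81
  brown white-spotted: 432 × 1/16 = 27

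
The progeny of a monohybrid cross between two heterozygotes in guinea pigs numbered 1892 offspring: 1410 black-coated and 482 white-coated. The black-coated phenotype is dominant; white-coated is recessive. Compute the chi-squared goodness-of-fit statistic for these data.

For a monohybrid cross between heterozygotes with complete dominance, the expected phenotypic ratio is 3:1.
Expected counts for N = 1892 under a 3:1 ratio (total parts = 4):
  black-coated: 1892 × 3/4 = 1419
  white-coated: 1892 × 1/4 = 473
χ² = Σ (O − E)² / E
  black-coated: (1410 − 1419)² / 1419 = 0.0571
  white-coated: (482 − 473)² / 473 = 0.1712
χ² = 0.0571 + 0.1712 = 0.2283 ≈ 0.228

0.228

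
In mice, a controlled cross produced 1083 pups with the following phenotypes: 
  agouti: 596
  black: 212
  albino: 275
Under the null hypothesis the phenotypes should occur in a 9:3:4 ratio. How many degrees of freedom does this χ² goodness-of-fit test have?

A goodness-of-fit test with 3 phenotype classes has df = 3 − 1 = 2.

2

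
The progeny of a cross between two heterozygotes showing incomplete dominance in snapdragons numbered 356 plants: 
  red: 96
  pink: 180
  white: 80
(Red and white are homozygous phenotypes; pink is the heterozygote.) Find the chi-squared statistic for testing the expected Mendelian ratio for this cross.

With incomplete dominance, a heterozygote × heterozygote cross gives a 1:2:1 phenotypic ratio.
Under the 1:2:1 hypothesis (Σ ratio = 4, N = 356):
  red: 356 × 1/4 = 89
  pink: 356 × 2/4 = 178
  white: 356 × 1/4 = 89
χ² = Σ (O − E)² / E
  red: (96 − 89)² / 89 = 0.5506
  pink: (180 − 178)² / 178 = 0.0225
  white: (80 − 89)² / 89 = 0.9101
χ² = 0.5506 + 0.0225 + 0.9101 = 1.4832 ≈ 1.483

1.483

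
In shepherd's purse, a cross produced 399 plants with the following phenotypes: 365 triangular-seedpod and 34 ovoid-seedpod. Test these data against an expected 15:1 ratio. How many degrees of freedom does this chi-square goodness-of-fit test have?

1

A goodness-of-fit test with 2 phenotype classes has df = 2 − 1 = 1.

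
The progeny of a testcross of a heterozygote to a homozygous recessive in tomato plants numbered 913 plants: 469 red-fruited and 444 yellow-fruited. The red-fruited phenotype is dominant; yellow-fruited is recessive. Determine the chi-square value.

A testcross of a heterozygote (Aa × aa) gives a 1:1 phenotypic ratio.
Under the 1:1 hypothesis (Σ ratio = 2, N = 913):
  red-fruited: 913 × 1/2 = 456.5
  yellow-fruited: 913 × 1/2 = 456.5
χ² = Σ (O − E)² / E
  red-fruited: (469 − 456.5)² / 456.5 = 0.3423
  yellow-fruited: (444 − 456.5)² / 456.5 = 0.3423
χ² = 0.3423 + 0.3423 = 0.6846 ≈ 0.685

0.685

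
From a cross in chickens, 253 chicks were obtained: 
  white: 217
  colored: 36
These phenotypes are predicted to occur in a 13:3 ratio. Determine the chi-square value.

3.394

Expected counts for N = 253 under a 13:3 ratio (total parts = 16):
  white: 253 × 13/16 = 205.5625
  colored: 253 × 3/16 = 47.4375
χ² = Σ (O − E)² / E
  white: (217 − 205.5625)² / 205.5625 = 0.6364
  colored: (36 − 47.4375)² / 47.4375 = 2.7577
χ² = 0.6364 + 2.7577 = 3.3941 ≈ 3.394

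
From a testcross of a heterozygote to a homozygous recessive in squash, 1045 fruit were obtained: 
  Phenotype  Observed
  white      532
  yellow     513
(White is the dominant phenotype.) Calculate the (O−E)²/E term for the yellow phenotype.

A testcross of a heterozygote (Aa × aa) gives a 1:1 phenotypic ratio.
Expected counts for N = 1045 under a 1:1 ratio (total parts = 2):
  white: 1045 × 1/2 = 522.5
  yellow: 1045 × 1/2 = 522.5
Contribution of yellow: (513 − 522.5)² / 522.5 = 0.1727

0.173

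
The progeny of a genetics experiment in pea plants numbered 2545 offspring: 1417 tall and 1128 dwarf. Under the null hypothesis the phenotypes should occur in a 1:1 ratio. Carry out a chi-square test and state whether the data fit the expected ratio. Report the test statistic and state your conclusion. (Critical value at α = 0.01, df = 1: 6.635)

Expected counts for N = 2545 under a 1:1 ratio (total parts = 2):
  tall: 2545 × 1/2 = 1272.5
  dwarf: 2545 × 1/2 = 1272.5
χ² = Σ (O − E)² / E
  tall: (1417 − 1272.5)² / 1272.5 = 16.4088
  dwarf: (1128 − 1272.5)² / 1272.5 = 16.4088
χ² = 16.4088 + 16.4088 = 32.8176 ≈ 32.818
Degrees of freedom = 2 − 1 = 1; critical value at α = 0.01 is 6.635.
Since 32.818 > 6.635, we reject the null hypothesis — the data do not fit the 1:1 ratio.

32.818; not consistent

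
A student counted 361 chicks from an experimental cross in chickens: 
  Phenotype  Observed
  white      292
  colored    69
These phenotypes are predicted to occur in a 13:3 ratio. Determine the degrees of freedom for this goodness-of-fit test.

1

A goodness-of-fit test with 2 phenotype classes has df = 2 − 1 = 1.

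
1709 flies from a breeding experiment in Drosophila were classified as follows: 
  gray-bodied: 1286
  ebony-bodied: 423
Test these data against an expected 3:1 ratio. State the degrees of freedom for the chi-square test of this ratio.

A goodness-of-fit test with 2 phenotype classes has df = 2 − 1 = 1.

1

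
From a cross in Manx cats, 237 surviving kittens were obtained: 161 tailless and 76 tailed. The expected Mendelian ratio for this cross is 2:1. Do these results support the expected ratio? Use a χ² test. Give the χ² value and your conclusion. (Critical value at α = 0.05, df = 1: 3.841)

The 2:1 ratio has 3 parts, so with N = 237 the expected counts are:
  tailless: 237 × 2/3 = 158
  tailed: 237 × 1/3 = 79
χ² = Σ (O − E)² / E
  tailless: (161 − 158)² / 158 = 0.0570
  tailed: (76 − 79)² / 79 = 0.1139
χ² = 0.0570 + 0.1139 = 0.1709 ≈ 0.171
Degrees of freedom = 2 − 1 = 1; critical value at α = 0.05 is 3.841.
Since 0.171 < 3.841, we fail to reject the null hypothesis — the data are consistent with the 2:1 ratio.

0.171; consistent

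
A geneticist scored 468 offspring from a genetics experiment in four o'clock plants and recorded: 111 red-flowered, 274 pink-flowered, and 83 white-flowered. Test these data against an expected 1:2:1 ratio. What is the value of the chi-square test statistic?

Under the 1:2:1 hypothesis (Σ ratio = 4, N = 468):
  red-flowered: 468 × 1/4 = 117
  pink-flowered: 468 × 2/4 = 234
  white-flowered: 468 × 1/4 = 117
χ² = Σ (O − E)² / E
  red-flowered: (111 − 117)² / 117 = 0.3077
  pink-flowered: (274 − 234)² / 234 = 6.8376
  white-flowered: (83 − 117)² / 117 = 9.8803
χ² = 0.3077 + 6.8376 + 9.8803 = 17.0256 ≈ 17.026

17.026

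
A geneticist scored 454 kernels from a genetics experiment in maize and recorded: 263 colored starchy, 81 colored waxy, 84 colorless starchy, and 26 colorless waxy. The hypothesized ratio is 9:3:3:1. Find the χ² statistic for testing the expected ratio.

Expected counts for N = 454 under a 9:3:3:1 ratio (total parts = 16):
  colored starchy: 454 × 9/16 = 255.375
  colored waxy: 454 × 3/16 = 85.125
  colorless starchy: 454 × 3/16 = 85.125
  colorless waxy: 454 × 1/16 = 28.375
χ² = Σ (O − E)² / E
  colored starchy: (263 − 255.375)² / 255.375 = 0.2277
  colored waxy: (81 − 85.125)² / 85.125 = 0.1999
  colorless starchy: (84 − 85.125)² / 85.125 = 0.0149
  colorless waxy: (26 − 28.375)² / 28.375 = 0.1988
χ² = 0.2277 + 0.1999 + 0.0149 + 0.1988 = 0.6413 ≈ 0.641

0.641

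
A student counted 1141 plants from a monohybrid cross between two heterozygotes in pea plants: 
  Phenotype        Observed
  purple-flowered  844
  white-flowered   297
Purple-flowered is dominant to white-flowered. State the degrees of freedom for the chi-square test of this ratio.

1

For a monohybrid cross between heterozygotes with complete dominance, the expected phenotypic ratio is 3:1.
A goodness-of-fit test with 2 phenotype classes has df = 2 − 1 = 1.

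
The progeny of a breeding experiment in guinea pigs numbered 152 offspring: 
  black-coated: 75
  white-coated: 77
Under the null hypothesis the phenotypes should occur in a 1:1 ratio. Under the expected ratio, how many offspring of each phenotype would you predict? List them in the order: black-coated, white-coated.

76, 76

Total ratio parts = 2. Expected numbers out of 152:
  black-coated: 152 × 1/2 = 76
  white-coated: 152 × 1/2 = 76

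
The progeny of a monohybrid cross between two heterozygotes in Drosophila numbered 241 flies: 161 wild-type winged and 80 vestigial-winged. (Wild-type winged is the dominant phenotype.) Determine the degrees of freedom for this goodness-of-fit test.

1

For a monohybrid cross between heterozygotes with complete dominance, the expected phenotypic ratio is 3:1.
A goodness-of-fit test with 2 phenotype classes has df = 2 − 1 = 1.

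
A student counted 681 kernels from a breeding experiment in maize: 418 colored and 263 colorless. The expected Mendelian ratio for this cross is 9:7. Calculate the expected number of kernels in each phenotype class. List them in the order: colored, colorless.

383.0625, 297.9375

Under the 9:7 hypothesis (Σ ratio = 16, N = 681):
  colored: 681 × 9/16 = 383.0625
  colorless: 681 × 7/16 = 297.9375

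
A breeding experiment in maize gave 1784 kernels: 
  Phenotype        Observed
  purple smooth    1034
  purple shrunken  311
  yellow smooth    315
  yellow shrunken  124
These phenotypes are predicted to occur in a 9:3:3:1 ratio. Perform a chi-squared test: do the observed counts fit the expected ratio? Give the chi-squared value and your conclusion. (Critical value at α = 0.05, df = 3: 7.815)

Total ratio parts = 16. Expected numbers out of 1784:
  purple smooth: 1784 × 9/16 = 1003.5
  purple shrunken: 1784 × 3/16 = 334.5
  yellow smooth: 1784 × 3/16 = 334.5
  yellow shrunken: 1784 × 1/16 = 111.5
χ² = Σ (O − E)² / E
  purple smooth: (1034 − 1003.5)² / 1003.5 = 0.9270
  purple shrunken: (311 − 334.5)² / 334.5 = 1.6510
  yellow smooth: (315 − 334.5)² / 334.5 = 1.1368
  yellow shrunken: (124 − 111.5)² / 111.5 = 1.4013
χ² = 0.9270 + 1.6510 + 1.1368 + 1.4013 = 5.1161 ≈ 5.116
Degrees of freedom = 4 − 1 = 3; critical value at α = 0.05 is 7.815.
Since 5.116 < 7.815, we fail to reject the null hypothesis — the data are consistent with the 9:3:3:1 ratio.

5.116; consistent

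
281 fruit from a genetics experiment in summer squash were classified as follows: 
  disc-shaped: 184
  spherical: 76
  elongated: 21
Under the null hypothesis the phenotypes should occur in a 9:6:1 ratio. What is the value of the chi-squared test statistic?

Under the 9:6:1 hypothesis (Σ ratio = 16, N = 281):
  disc-shaped: 281 × 9/16 = 158.0625
  spherical: 281 × 6/16 = 105.375
  elongated: 281 × 1/16 = 17.5625
χ² = Σ (O − E)² / E
  disc-shaped: (184 − 158.0625)² / 158.0625 = 4.2563
  spherical: (76 − 105.375)² / 105.375 = 8.1888
  elongated: (21 − 17.5625)² / 17.5625 = 0.6728
χ² = 4.2563 + 8.1888 + 0.6728 = 13.1179 ≈ 13.118

13.118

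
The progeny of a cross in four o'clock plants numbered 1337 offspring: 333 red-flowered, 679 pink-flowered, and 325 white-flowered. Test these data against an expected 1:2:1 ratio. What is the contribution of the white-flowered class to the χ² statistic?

Under the 1:2:1 hypothesis (Σ ratio = 4, N = 1337):
  red-flowered: 1337 × 1/4 = 334.25
  pink-flowered: 1337 × 2/4 = 668.5
  white-flowered: 1337 × 1/4 = 334.25
Contribution of white-flowered: (325 − 334.25)² / 334.25 = 0.2560

0.256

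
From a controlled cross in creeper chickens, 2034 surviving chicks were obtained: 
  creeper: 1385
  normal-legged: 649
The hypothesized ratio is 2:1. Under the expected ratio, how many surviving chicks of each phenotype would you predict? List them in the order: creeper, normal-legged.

1356, 678

Under the 2:1 hypothesis (Σ ratio = 3, N = 2034):
  creeper: 2034 × 2/3 = 1356
  normal-legged: 2034 × 1/3 = 678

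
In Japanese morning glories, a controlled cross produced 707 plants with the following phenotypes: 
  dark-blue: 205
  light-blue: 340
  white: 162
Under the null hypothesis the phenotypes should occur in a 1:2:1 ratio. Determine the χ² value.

Expected counts for N = 707 under a 1:2:1 ratio (total parts = 4):
  dark-blue: 707 × 1/4 = 176.75
  light-blue: 707 × 2/4 = 353.5
  white: 707 × 1/4 = 176.75
χ² = Σ (O − E)² / E
  dark-blue: (205 − 176.75)² / 176.75 = 4.5152
  light-blue: (340 − 353.5)² / 353.5 = 0.5156
  white: (162 − 176.75)² / 176.75 = 1.2309
χ² = 4.5152 + 0.5156 + 1.2309 = 6.2617 ≈ 6.262

6.262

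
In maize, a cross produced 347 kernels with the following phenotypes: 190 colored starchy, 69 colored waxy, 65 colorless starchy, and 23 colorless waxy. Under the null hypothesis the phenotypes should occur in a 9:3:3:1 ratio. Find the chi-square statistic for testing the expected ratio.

Total ratio parts = 16. Expected numbers out of 347:
  colored starchy: 347 × 9/16 = 195.1875
  colored waxy: 347 × 3/16 = 65.0625
  colorless starchy: 347 × 3/16 = 65.0625
  colorless waxy: 347 × 1/16 = 21.6875
χ² = Σ (O − E)² / E
  colored starchy: (190 − 195.1875)² / 195.1875 = 0.1379
  colored waxy: (69 − 65.0625)² / 65.0625 = 0.2383
  colorless starchy: (65 − 65.0625)² / 65.0625 = 0.0001
  colorless waxy: (23 − 21.6875)² / 21.6875 = 0.0794
χ² = 0.1379 + 0.2383 + 0.0001 + 0.0794 = 0.4557 ≈ 0.456

0.456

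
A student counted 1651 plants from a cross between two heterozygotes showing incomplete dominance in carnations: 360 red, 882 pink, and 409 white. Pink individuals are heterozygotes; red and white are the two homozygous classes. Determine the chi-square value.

With incomplete dominance, a heterozygote × heterozygote cross gives a 1:2:1 phenotypic ratio.
Expected counts for N = 1651 under a 1:2:1 ratio (total parts = 4):
  red: 1651 × 1/4 = 412.75
  pink: 1651 × 2/4 = 825.5
  white: 1651 × 1/4 = 412.75
χ² = Σ (O − E)² / E
  red: (360 − 412.75)² / 412.75 = 6.7415
  pink: (882 − 825.5)² / 825.5 = 3.8671
  white: (409 − 412.75)² / 412.75 = 0.0341
χ² = 6.7415 + 3.8671 + 0.0341 = 10.6427 ≈ 10.643

10.643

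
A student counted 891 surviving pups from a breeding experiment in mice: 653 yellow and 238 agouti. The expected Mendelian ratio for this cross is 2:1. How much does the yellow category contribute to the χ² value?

Under the 2:1 hypothesis (Σ ratio = 3, N = 891):
  yellow: 891 × 2/3 = 594
  agouti: 891 × 1/3 = 297
Contribution of yellow: (653 − 594)² / 594 = 5.8603

5.860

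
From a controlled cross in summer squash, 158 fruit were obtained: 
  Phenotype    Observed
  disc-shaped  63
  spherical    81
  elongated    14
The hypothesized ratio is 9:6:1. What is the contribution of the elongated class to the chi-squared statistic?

1.723

The 9:6:1 ratio has 16 parts, so with N = 158 the expected counts are:
  disc-shaped: 158 × 9/16 = 88.875
  spherical: 158 × 6/16 = 59.25
  elongated: 158 × 1/16 = 9.875
Contribution of elongated: (14 − 9.875)² / 9.875 = 1.7231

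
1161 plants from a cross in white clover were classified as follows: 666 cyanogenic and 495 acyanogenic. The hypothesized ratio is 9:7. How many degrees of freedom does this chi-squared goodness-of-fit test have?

A goodness-of-fit test with 2 phenotype classes has df = 2 − 1 = 1.

1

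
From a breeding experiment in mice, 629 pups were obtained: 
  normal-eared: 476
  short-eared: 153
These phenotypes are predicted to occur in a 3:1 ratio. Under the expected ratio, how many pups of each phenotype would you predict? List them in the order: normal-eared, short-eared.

The 3:1 ratio has 4 parts, so with N = 629 the expected counts are:
  normal-eared: 629 × 3/4 = 471.75
  short-eared: 629 × 1/4 = 157.25

471.75, 157.25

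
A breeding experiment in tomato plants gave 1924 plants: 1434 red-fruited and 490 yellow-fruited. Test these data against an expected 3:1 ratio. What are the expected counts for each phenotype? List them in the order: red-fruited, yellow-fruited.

1443, 481

Total ratio parts = 4. Expected numbers out of 1924:
  red-fruited: 1924 × 3/4 = 1443
  yellow-fruited: 1924 × 1/4 = 481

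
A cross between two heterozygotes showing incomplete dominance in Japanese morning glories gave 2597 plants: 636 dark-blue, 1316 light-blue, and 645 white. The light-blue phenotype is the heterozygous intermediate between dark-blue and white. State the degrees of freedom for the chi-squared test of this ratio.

2

With incomplete dominance, a heterozygote × heterozygote cross gives a 1:2:1 phenotypic ratio.
A goodness-of-fit test with 3 phenotype classes has df = 3 − 1 = 2.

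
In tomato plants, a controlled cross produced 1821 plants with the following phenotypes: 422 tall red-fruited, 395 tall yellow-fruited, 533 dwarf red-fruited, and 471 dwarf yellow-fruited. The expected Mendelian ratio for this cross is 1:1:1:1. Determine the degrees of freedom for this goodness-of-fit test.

A goodness-of-fit test with 4 phenotype classes has df = 4 − 1 = 3.

3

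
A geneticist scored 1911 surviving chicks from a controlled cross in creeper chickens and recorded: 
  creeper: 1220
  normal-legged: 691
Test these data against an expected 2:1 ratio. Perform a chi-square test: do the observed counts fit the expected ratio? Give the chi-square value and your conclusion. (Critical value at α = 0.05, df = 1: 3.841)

6.867; not consistent

Under the 2:1 hypothesis (Σ ratio = 3, N = 1911):
  creeper: 1911 × 2/3 = 1274
  normal-legged: 1911 × 1/3 = 637
χ² = Σ (O − E)² / E
  creeper: (1220 − 1274)² / 1274 = 2.2889
  normal-legged: (691 − 637)² / 637 = 4.5777
χ² = 2.2889 + 4.5777 = 6.8666 ≈ 6.867
Degrees of freedom = 2 − 1 = 1; critical value at α = 0.05 is 3.841.
Since 6.867 > 3.841, we reject the null hypothesis — the data do not fit the 2:1 ratio.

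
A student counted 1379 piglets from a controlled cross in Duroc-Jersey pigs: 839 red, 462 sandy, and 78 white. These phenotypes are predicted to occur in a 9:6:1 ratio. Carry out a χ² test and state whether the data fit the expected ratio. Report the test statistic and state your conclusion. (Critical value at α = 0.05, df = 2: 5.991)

Under the 9:6:1 hypothesis (Σ ratio = 16, N = 1379):
  red: 1379 × 9/16 = 775.6875
  sandy: 1379 × 6/16 = 517.125
  white: 1379 × 1/16 = 86.1875
χ² = Σ (O − E)² / E
  red: (839 − 775.6875)² / 775.6875 = 5.1676
  sandy: (462 − 517.125)² / 517.125 = 5.8763
  white: (78 − 86.1875)² / 86.1875 = 0.7778
χ² = 5.1676 + 5.8763 + 0.7778 = 11.8217 ≈ 11.822
Degrees of freedom = 3 − 1 = 2; critical value at α = 0.05 is 5.991.
Since 11.822 > 5.991, we reject the null hypothesis — the data do not fit the 9:6:1 ratio.

11.822; not consistent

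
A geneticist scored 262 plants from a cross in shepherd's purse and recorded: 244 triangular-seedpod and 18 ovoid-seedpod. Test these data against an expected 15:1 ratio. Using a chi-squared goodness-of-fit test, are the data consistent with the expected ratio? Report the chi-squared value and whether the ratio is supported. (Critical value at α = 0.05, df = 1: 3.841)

0.172; consistent

Total ratio parts = 16. Expected numbers out of 262:
  triangular-seedpod: 262 × 15/16 = 245.625
  ovoid-seedpod: 262 × 1/16 = 16.375
χ² = Σ (O − E)² / E
  triangular-seedpod: (244 − 245.625)² / 245.625 = 0.0108
  ovoid-seedpod: (18 − 16.375)² / 16.375 = 0.1613
χ² = 0.0108 + 0.1613 = 0.1721 ≈ 0.172
Degrees of freedom = 2 − 1 = 1; critical value at α = 0.05 is 3.841.
Since 0.172 < 3.841, we fail to reject the null hypothesis — the data are consistent with the 15:1 ratio.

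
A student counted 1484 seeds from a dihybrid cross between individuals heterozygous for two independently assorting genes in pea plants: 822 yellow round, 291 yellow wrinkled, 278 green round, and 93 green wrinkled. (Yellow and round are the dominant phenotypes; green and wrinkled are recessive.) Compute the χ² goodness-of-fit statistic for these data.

0.780

A dihybrid F₂ with independent assortment and complete dominance at both loci gives a 9:3:3:1 phenotypic ratio.
Total ratio parts = 16. Expected numbers out of 1484:
  yellow round: 1484 × 9/16 = 834.75
  yellow wrinkled: 1484 × 3/16 = 278.25
  green round: 1484 × 3/16 = 278.25
  green wrinkled: 1484 × 1/16 = 92.75
χ² = Σ (O − E)² / E
  yellow round: (822 − 834.75)² / 834.75 = 0.1947
  yellow wrinkled: (291 − 278.25)² / 278.25 = 0.5842
  green round: (278 − 278.25)² / 278.25 = 0.0002
  green wrinkled: (93 − 92.75)² / 92.75 = 0.0007
χ² = 0.1947 + 0.5842 + 0.0002 + 0.0007 = 0.7798 ≈ 0.780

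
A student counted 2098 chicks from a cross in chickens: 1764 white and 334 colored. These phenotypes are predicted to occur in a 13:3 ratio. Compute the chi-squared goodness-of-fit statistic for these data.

11.030

Expected counts for N = 2098 under a 13:3 ratio (total parts = 16):
  white: 2098 × 13/16 = 1704.625
  colored: 2098 × 3/16 = 393.375
χ² = Σ (O − E)² / E
  white: (1764 − 1704.625)² / 1704.625 = 2.0681
  colored: (334 − 393.375)² / 393.375 = 8.9619
χ² = 2.0681 + 8.9619 = 11.030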